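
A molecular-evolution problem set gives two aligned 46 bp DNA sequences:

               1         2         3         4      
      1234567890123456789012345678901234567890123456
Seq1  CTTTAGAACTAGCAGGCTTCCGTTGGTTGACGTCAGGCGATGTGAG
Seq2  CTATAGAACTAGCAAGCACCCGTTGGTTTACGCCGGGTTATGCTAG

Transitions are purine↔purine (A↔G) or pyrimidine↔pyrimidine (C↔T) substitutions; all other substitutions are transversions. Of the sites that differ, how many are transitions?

6

Mismatches occur at site 3 (T→A, transversion), site 15 (G→A, transition), site 18 (T→A, transversion), site 19 (T→C, transition), site 29 (G→T, transversion), site 33 (T→C, transition), site 35 (A→G, transition), site 38 (C→T, transition), site 39 (G→T, transversion), site 43 (T→C, transition), site 44 (G→T, transversion).
Of the 11 differences, 6 transitions and 5 transversions, so the answer is 6.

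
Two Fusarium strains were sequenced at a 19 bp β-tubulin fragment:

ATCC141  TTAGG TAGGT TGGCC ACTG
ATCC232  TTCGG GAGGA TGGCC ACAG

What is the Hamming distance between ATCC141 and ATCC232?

4

Differing sites — 3:A/C; 6:T/G; 10:T/A; 18:T/A.
That gives 4 mismatches out of 19 aligned sites, so the Hamming distance is 4.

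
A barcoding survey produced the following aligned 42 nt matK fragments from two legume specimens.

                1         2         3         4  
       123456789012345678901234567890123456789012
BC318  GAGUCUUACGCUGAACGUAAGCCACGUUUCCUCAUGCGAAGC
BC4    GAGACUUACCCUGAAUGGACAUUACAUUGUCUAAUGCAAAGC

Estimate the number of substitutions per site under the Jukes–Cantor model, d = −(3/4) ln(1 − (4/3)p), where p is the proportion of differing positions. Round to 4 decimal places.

0.3992

Differing sites — 4:U/A; 10:G/C; 16:C/U; 18:U/G; 20:A/C; 21:G/A; 22:C/U; 23:C/U; 26:G/A; 29:U/G; 30:C/U; 33:C/A; 38:G/A.
p = 13/42 = 0.309524.
d = −0.75 · ln(1 − (4/3)·0.309524) = −0.75 · ln(0.587301) = −0.75 · (-0.532218) = 0.3992.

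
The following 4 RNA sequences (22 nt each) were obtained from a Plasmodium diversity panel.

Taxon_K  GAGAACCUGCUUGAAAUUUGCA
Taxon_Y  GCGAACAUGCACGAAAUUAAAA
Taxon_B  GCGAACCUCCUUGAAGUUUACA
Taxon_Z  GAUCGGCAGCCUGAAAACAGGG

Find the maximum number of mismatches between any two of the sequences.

Pairwise Hamming distances:
  Taxon_K vs Taxon_Y: 7
  Taxon_K vs Taxon_B: 4
  Taxon_K vs Taxon_Z: 11
  Taxon_Y vs Taxon_B: 7
  Taxon_Y vs Taxon_Z: 14
  Taxon_B vs Taxon_Z: 15
The largest is 15, between Taxon_B and Taxon_Z.

15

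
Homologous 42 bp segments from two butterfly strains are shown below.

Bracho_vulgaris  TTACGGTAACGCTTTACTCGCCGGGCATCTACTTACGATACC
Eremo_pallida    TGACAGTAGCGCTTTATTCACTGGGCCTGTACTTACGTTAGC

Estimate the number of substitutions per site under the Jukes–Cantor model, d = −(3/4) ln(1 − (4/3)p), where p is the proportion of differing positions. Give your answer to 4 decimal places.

0.2865

The sequences differ at positions 2 (T/G), 5 (G/A), 9 (A/G), 17 (C/T), 20 (G/A), 22 (C/T), 27 (A/C), 29 (C/G), 38 (A/T), 41 (C/G).
p = 10/42 = 0.238095.
d = −0.75 · ln(1 − (4/3)·0.238095) = −0.75 · ln(0.682540) = −0.75 · (-0.381934) = 0.2865.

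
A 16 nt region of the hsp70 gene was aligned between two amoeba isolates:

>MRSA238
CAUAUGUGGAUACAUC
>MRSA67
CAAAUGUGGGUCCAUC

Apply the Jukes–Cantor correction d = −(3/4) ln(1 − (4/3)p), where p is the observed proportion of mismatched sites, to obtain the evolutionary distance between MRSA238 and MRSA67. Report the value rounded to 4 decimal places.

0.2158

Differing sites — 3:U/A; 10:A/G; 12:A/C.
p = 3/16 = 0.187500.
d = −0.75 · ln(1 − (4/3)·0.187500) = −0.75 · ln(0.750000) = −0.75 · (-0.287682) = 0.2158.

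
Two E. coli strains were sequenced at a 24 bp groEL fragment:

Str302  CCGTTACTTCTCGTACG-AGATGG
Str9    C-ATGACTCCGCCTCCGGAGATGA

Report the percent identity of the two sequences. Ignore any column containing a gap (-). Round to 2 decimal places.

Excluding the 2 gap columns leaves 22 comparable sites.
Differing sites — 3:G/A; 5:T/G; 9:T/C; 11:T/G; 13:G/C; 15:A/C; 24:G/A.
15 of the 22 comparable sites match, so the percent identity is 15/22 × 100 = 68.18%.

68.18%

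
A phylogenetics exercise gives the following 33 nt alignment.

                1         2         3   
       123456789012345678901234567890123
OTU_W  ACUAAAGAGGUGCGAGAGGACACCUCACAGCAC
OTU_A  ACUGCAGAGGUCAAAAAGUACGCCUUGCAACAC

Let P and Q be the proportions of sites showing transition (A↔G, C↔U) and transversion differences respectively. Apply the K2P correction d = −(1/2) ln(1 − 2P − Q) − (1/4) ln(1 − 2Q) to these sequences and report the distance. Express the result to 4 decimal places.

Mismatches occur at site 4 (A→G, transition), site 5 (A→C, transversion), site 12 (G→C, transversion), site 13 (C→A, transversion), site 14 (G→A, transition), site 16 (G→A, transition), site 19 (G→U, transversion), site 22 (A→G, transition), site 26 (C→U, transition), site 27 (A→G, transition), site 30 (G→A, transition).
Of the 11 differences, 7 transitions and 4 transversions over 33 sites: P = 7/33 = 0.212121, Q = 4/33 = 0.121212.
d = −0.5·ln(0.454546) − 0.25·ln(0.757576) = −0.5·(-0.788456) − 0.25·(-0.277631) = 0.4636.

0.4636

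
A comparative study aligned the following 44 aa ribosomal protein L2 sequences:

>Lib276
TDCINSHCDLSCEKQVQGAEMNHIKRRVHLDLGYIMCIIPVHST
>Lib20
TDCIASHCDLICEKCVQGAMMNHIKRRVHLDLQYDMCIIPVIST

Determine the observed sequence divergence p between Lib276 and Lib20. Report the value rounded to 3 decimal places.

Mismatches occur at site 5 (N/A), site 11 (S/I), site 15 (Q/C), site 20 (E/M), site 33 (G/Q), site 35 (I/D), site 42 (H/I).
There are 7 differences over 44 sites, so p = 7/44 = 0.159.

0.159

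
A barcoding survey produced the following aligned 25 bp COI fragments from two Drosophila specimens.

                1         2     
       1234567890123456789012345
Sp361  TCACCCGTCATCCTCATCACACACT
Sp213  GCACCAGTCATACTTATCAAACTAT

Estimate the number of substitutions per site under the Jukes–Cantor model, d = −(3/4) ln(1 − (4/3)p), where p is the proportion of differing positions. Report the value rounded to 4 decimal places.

0.3505

The sequences differ at positions 1 (T/G), 6 (C/A), 12 (C/A), 15 (C/T), 20 (C/A), 23 (A/T), 24 (C/A).
p = 7/25 = 0.280000.
d = −0.75 · ln(1 − (4/3)·0.280000) = −0.75 · ln(0.626667) = −0.75 · (-0.467340) = 0.3505.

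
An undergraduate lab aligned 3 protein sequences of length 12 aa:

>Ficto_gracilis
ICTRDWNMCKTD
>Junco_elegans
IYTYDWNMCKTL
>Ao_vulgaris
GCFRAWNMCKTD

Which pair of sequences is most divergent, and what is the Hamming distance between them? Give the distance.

6

Pairwise Hamming distances:
  Ficto_gracilis vs Junco_elegans: 3
  Ficto_gracilis vs Ao_vulgaris: 3
  Junco_elegans vs Ao_vulgaris: 6
The largest is 6, between Junco_elegans and Ao_vulgaris.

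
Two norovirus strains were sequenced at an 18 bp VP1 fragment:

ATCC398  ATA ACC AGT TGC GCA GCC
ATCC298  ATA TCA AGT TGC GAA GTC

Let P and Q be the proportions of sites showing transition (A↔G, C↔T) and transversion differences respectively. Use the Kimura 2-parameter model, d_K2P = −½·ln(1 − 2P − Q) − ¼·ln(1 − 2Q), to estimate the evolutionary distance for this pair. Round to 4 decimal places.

Mismatches occur at site 4 (A/T, transversion), site 6 (C/A, transversion), site 14 (C/A, transversion), site 17 (C/T, transition).
Of the 4 differences, 1 transition and 3 transversions over 18 sites: P = 1/18 = 0.055556, Q = 3/18 = 0.166667.
d = −0.5·ln(0.722221) − 0.25·ln(0.666666) = −0.5·(-0.325424) − 0.25·(-0.405466) = 0.2641.

0.2641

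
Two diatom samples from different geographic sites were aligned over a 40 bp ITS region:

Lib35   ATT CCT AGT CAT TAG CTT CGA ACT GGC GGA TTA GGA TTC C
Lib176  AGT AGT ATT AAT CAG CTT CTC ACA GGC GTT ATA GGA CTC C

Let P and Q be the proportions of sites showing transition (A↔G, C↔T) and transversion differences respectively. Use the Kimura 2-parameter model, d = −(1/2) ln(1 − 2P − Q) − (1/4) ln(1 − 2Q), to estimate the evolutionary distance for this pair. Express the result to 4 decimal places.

0.4346

Mismatches occur at site 2 (T/G, transversion), site 4 (C/A, transversion), site 5 (C/G, transversion), site 8 (G/T, transversion), site 10 (C/A, transversion), site 13 (T/C, transition), site 20 (G/T, transversion), site 21 (A/C, transversion), site 24 (T/A, transversion), site 29 (G/T, transversion), site 30 (A/T, transversion), site 31 (T/A, transversion), site 37 (T/C, transition).
Of the 13 differences, 2 transitions and 11 transversions over 40 sites: P = 2/40 = 0.050000, Q = 11/40 = 0.275000.
d = −0.5·ln(0.625000) − 0.25·ln(0.450000) = −0.5·(-0.470004) − 0.25·(-0.798508) = 0.4346.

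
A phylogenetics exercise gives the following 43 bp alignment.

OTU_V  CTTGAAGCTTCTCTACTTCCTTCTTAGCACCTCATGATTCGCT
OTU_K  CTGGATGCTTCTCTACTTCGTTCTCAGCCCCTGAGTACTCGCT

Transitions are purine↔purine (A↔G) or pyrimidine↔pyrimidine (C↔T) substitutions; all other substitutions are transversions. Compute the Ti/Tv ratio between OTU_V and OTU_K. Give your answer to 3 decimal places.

0.286

Differing sites — 3:T/G (Tv); 6:A/T (Tv); 20:C/G (Tv); 25:T/C (Ti); 29:A/C (Tv); 33:C/G (Tv); 35:T/G (Tv); 36:G/T (Tv); 38:T/C (Ti).
Of the 9 differences, 2 transitions and 7 transversions, so Ti/Tv = 2/7 = 0.286.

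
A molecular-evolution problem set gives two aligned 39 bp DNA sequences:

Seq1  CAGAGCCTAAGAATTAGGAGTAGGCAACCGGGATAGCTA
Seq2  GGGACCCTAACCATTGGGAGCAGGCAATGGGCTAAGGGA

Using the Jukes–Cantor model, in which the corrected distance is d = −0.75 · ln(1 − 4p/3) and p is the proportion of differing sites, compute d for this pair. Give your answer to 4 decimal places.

The sequences differ at positions 1 (C/G), 2 (A/G), 5 (G/C), 11 (G/C), 12 (A/C), 16 (A/G), 21 (T/C), 28 (C/T), 29 (C/G), 32 (G/C), 33 (A/T), 34 (T/A), 37 (C/G), 38 (T/G).
p = 14/39 = 0.358974.
d = −0.75 · ln(1 − (4/3)·0.358974) = −0.75 · ln(0.521368) = −0.75 · (-0.651299) = 0.4885.

0.4885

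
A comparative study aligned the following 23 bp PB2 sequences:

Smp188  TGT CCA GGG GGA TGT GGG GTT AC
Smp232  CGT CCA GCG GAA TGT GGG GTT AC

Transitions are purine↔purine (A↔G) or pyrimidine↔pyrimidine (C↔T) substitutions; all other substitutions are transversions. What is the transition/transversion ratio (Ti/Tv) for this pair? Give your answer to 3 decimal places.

2.000

Differing sites — 1:T/C (Ti); 8:G/C (Tv); 11:G/A (Ti).
Of the 3 differences, 2 transitions and 1 transversion, so Ti/Tv = 2/1 = 2.000.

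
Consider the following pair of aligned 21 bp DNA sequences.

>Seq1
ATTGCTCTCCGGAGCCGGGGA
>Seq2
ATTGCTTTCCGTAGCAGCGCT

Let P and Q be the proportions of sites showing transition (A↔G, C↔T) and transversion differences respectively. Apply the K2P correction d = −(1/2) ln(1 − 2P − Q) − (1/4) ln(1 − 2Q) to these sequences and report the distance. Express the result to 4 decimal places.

0.3644

Mismatches occur at site 7 (C/T, transition), site 12 (G/T, transversion), site 16 (C/A, transversion), site 18 (G/C, transversion), site 20 (G/C, transversion), site 21 (A/T, transversion).
Of the 6 differences, 1 transition and 5 transversions over 21 sites: P = 1/21 = 0.047619, Q = 5/21 = 0.238095.
d = −0.5·ln(0.666667) − 0.25·ln(0.523810) = −0.5·(-0.405465) − 0.25·(-0.646626) = 0.3644.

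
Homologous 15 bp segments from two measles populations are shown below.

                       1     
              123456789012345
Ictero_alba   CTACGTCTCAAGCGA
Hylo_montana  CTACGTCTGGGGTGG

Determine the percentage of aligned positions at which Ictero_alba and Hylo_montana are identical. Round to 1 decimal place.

Differing sites — 9:C/G; 10:A/G; 11:A/G; 13:C/T; 15:A/G.
10 of the 15 sites match, so the percent identity is 10/15 × 100 = 66.7%.

66.7%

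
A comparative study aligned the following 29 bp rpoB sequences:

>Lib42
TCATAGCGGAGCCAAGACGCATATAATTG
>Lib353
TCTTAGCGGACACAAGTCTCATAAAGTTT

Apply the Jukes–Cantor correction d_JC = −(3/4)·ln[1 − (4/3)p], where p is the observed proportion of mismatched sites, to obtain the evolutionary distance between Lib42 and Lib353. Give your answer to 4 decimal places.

0.3439

Differing sites — 3:A/T; 11:G/C; 12:C/A; 17:A/T; 19:G/T; 24:T/A; 26:A/G; 29:G/T.
p = 8/29 = 0.275862.
d = −0.75 · ln(1 − (4/3)·0.275862) = −0.75 · ln(0.632184) = −0.75 · (-0.458575) = 0.3439.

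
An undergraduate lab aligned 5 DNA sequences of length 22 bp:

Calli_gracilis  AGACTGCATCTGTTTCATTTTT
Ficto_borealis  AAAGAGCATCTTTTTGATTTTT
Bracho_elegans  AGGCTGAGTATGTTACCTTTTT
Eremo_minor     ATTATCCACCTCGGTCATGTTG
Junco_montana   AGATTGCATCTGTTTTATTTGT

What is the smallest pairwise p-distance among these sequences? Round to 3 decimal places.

0.136

Pairwise Hamming distances:
  Calli_gracilis vs Ficto_borealis: 5
  Calli_gracilis vs Bracho_elegans: 6
  Calli_gracilis vs Eremo_minor: 10
  Calli_gracilis vs Junco_montana: 3
  Ficto_borealis vs Bracho_elegans: 11
  Ficto_borealis vs Eremo_minor: 12
  Ficto_borealis vs Junco_montana: 6
  Bracho_elegans vs Eremo_minor: 15
  Bracho_elegans vs Junco_montana: 9
  Eremo_minor vs Junco_montana: 12
The smallest is 3 mismatches, between Calli_gracilis and Junco_montana; p = 3/22 = 0.136.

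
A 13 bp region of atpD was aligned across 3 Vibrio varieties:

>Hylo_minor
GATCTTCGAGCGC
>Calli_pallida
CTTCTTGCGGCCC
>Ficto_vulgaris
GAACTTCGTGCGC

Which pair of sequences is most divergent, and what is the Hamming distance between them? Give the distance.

7

Pairwise Hamming distances:
  Hylo_minor vs Calli_pallida: 6
  Hylo_minor vs Ficto_vulgaris: 2
  Calli_pallida vs Ficto_vulgaris: 7
The largest is 7, between Calli_pallida and Ficto_vulgaris.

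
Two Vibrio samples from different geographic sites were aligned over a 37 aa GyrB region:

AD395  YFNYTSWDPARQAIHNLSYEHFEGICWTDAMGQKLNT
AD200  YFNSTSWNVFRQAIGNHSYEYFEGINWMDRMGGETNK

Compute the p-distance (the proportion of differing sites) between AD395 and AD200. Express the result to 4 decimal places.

Mismatches occur at site 4 (Y↔S), site 8 (D↔N), site 9 (P↔V), site 10 (A↔F), site 15 (H↔G), site 17 (L↔H), site 21 (H↔Y), site 26 (C↔N), site 28 (T↔M), site 30 (A↔R), site 33 (Q↔G), site 34 (K↔E), site 35 (L↔T), site 37 (T↔K).
There are 14 differences over 37 sites, so p = 14/37 = 0.3784.

0.3784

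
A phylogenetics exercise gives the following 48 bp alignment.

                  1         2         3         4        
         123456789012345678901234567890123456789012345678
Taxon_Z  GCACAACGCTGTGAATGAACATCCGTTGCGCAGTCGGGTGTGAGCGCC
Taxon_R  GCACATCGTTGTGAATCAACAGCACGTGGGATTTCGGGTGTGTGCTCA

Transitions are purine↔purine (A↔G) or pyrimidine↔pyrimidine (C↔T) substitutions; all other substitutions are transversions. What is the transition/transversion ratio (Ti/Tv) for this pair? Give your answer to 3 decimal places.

Mismatches occur at site 6 (A/T, transversion), site 9 (C/T, transition), site 17 (G/C, transversion), site 22 (T/G, transversion), site 24 (C/A, transversion), site 25 (G/C, transversion), site 26 (T/G, transversion), site 29 (C/G, transversion), site 31 (C/A, transversion), site 32 (A/T, transversion), site 33 (G/T, transversion), site 43 (A/T, transversion), site 46 (G/T, transversion), site 48 (C/A, transversion).
Of the 14 differences, 1 transition and 13 transversions, so Ti/Tv = 1/13 = 0.077.

0.077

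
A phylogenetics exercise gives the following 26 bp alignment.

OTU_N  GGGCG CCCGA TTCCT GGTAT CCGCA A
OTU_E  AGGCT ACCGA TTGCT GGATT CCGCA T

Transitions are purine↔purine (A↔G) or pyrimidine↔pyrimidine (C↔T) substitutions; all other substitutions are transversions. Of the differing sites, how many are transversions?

6

Mismatches occur at site 1 (G/A, transition), site 5 (G/T, transversion), site 6 (C/A, transversion), site 13 (C/G, transversion), site 18 (T/A, transversion), site 19 (A/T, transversion), site 26 (A/T, transversion).
Of the 7 differences, 1 transition and 6 transversions, so the answer is 6.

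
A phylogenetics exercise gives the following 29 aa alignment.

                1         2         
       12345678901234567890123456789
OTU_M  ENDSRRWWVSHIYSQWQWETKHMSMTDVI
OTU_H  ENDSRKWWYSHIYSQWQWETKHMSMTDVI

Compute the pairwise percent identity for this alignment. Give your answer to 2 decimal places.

The sequences differ at positions 6 (R/K), 9 (V/Y).
27 of the 29 sites match, so the percent identity is 27/29 × 100 = 93.10%.

93.10%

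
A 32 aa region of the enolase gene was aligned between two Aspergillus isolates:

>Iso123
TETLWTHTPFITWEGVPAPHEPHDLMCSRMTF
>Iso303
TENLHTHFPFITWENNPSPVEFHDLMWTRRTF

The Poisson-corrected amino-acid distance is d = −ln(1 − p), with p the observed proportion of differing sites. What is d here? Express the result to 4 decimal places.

0.4212

Mismatches occur at site 3 (T→N), site 5 (W→H), site 8 (T→F), site 15 (G→N), site 16 (V→N), site 18 (A→S), site 20 (H→V), site 22 (P→F), site 27 (C→W), site 28 (S→T), site 30 (M→R).
p = 11/32 = 0.343750.
d = −ln(1 − 0.343750) = −ln(0.656250) = 0.4212.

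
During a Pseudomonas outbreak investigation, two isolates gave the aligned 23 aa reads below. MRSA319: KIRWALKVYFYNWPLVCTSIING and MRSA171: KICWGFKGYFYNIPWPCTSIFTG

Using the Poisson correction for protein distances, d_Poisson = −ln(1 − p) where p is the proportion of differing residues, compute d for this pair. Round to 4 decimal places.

0.4964

The sequences differ at positions 3 (R/C), 5 (A/G), 6 (L/F), 8 (V/G), 13 (W/I), 15 (L/W), 16 (V/P), 21 (I/F), 22 (N/T).
p = 9/23 = 0.391304.
d = −ln(1 − 0.391304) = −ln(0.608696) = 0.4964.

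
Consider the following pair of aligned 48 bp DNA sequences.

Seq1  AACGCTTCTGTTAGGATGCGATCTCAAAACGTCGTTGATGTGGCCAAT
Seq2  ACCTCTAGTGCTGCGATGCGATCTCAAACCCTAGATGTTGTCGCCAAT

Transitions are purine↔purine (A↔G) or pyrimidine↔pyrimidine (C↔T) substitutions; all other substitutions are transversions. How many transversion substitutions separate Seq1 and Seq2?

11

Differing sites — 2:A/C (Tv); 4:G/T (Tv); 7:T/A (Tv); 8:C/G (Tv); 11:T/C (Ti); 13:A/G (Ti); 14:G/C (Tv); 29:A/C (Tv); 31:G/C (Tv); 33:C/A (Tv); 35:T/A (Tv); 38:A/T (Tv); 42:G/C (Tv).
Of the 13 differences, 2 transitions and 11 transversions, so the answer is 11.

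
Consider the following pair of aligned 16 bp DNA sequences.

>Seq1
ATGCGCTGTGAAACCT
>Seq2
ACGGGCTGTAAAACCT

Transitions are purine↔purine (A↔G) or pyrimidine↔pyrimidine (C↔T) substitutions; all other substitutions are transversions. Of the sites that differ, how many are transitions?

Differing sites — 2:T/C (Ti); 4:C/G (Tv); 10:G/A (Ti).
Of the 3 differences, 2 transitions and 1 transversion, so the answer is 2.

2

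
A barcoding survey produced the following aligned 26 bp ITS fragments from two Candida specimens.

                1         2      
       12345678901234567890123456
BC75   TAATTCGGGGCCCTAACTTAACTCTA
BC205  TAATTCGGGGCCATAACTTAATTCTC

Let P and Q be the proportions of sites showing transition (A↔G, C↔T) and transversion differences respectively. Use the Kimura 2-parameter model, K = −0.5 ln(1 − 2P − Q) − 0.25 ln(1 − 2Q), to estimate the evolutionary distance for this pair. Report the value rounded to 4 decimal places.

0.1253

Mismatches occur at site 13 (C↔A, transversion), site 22 (C↔T, transition), site 26 (A↔C, transversion).
Of the 3 differences, 1 transition and 2 transversions over 26 sites: P = 1/26 = 0.038462, Q = 2/26 = 0.076923.
d = −0.5·ln(0.846153) − 0.25·ln(0.846154) = −0.5·(-0.167055) − 0.25·(-0.167054) = 0.1253.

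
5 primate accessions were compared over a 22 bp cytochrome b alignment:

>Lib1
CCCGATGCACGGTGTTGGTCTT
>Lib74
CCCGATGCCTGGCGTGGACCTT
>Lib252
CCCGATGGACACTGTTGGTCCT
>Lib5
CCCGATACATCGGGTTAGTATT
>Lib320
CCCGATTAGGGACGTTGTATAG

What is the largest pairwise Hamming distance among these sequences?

13

Pairwise Hamming distances:
  Lib1 vs Lib74: 6
  Lib1 vs Lib252: 4
  Lib1 vs Lib5: 6
  Lib1 vs Lib320: 11
  Lib74 vs Lib252: 10
  Lib74 vs Lib5: 9
  Lib74 vs Lib320: 11
  Lib252 vs Lib5: 9
  Lib252 vs Lib320: 12
  Lib5 vs Lib320: 13
The largest is 13, between Lib5 and Lib320.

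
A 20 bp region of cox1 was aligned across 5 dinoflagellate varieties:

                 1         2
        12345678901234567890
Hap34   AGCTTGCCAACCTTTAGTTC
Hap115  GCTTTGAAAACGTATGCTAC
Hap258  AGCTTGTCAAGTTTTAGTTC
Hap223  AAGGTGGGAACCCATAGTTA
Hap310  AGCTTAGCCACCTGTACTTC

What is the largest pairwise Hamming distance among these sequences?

Pairwise Hamming distances:
  Hap34 vs Hap115: 10
  Hap34 vs Hap258: 3
  Hap34 vs Hap223: 8
  Hap34 vs Hap310: 5
  Hap115 vs Hap258: 11
  Hap115 vs Hap223: 12
  Hap115 vs Hap310: 11
  Hap258 vs Hap223: 10
  Hap258 vs Hap310: 7
  Hap223 vs Hap310: 10
The largest is 12, between Hap115 and Hap223.

12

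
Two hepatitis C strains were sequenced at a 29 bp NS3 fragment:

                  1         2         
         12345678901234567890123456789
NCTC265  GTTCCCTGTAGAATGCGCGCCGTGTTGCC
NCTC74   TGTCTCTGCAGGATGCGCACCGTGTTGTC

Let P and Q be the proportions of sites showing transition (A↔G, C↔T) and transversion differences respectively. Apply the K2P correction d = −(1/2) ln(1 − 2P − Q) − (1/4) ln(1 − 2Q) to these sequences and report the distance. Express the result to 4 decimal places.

0.3041

Differing sites — 1:G/T (Tv); 2:T/G (Tv); 5:C/T (Ti); 9:T/C (Ti); 12:A/G (Ti); 19:G/A (Ti); 28:C/T (Ti).
Of the 7 differences, 5 transitions and 2 transversions over 29 sites: P = 5/29 = 0.172414, Q = 2/29 = 0.068966.
d = −0.5·ln(0.586206) − 0.25·ln(0.862068) = −0.5·(-0.534084) − 0.25·(-0.148421) = 0.3041.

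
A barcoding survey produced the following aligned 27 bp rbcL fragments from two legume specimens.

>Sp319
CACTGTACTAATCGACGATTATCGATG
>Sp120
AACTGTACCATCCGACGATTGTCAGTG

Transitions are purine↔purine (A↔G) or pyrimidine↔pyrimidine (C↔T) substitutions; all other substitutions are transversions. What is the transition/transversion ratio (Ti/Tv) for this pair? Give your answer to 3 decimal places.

2.500

Mismatches occur at site 1 (C↔A, transversion), site 9 (T↔C, transition), site 11 (A↔T, transversion), site 12 (T↔C, transition), site 21 (A↔G, transition), site 24 (G↔A, transition), site 25 (A↔G, transition).
Of the 7 differences, 5 transitions and 2 transversions, so Ti/Tv = 5/2 = 2.500.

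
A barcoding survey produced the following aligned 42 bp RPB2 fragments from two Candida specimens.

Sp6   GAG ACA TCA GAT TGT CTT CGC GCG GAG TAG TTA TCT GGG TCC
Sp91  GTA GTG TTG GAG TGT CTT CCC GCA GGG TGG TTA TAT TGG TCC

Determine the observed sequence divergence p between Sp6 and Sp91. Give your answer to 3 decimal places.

Mismatches occur at site 2 (A↔T), site 3 (G↔A), site 4 (A↔G), site 5 (C↔T), site 6 (A↔G), site 8 (C↔T), site 9 (A↔G), site 12 (T↔G), site 20 (G↔C), site 24 (G↔A), site 26 (A↔G), site 29 (A↔G), site 35 (C↔A), site 37 (G↔T).
There are 14 differences over 42 sites, so p = 14/42 = 0.333.

0.333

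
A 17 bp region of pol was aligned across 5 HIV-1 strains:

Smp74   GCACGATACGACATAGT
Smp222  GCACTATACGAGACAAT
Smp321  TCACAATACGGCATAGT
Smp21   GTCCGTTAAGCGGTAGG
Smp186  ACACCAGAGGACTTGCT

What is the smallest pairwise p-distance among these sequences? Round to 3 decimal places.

Pairwise Hamming distances:
  Smp74 vs Smp222: 4
  Smp74 vs Smp321: 3
  Smp74 vs Smp21: 8
  Smp74 vs Smp186: 7
  Smp222 vs Smp321: 6
  Smp222 vs Smp21: 10
  Smp222 vs Smp186: 9
  Smp321 vs Smp21: 10
  Smp321 vs Smp186: 8
  Smp21 vs Smp186: 13
The smallest is 3 mismatches, between Smp74 and Smp321; p = 3/17 = 0.176.

0.176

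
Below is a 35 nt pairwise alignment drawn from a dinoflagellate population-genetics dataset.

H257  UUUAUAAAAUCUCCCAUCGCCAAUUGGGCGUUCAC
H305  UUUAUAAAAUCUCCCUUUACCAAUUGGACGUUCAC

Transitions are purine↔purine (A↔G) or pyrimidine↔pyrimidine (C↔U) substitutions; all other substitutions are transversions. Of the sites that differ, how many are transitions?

3

Differing sites — 16:A/U (Tv); 18:C/U (Ti); 19:G/A (Ti); 28:G/A (Ti).
Of the 4 differences, 3 transitions and 1 transversion, so the answer is 3.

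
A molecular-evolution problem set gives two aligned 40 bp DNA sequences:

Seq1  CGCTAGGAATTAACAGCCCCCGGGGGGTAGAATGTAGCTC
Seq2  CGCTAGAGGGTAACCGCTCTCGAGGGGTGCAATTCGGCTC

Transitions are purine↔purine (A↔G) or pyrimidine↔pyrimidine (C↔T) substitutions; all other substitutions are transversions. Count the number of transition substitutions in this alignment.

9

The sequences differ at positions 7 (G/A, transition), 8 (A/G, transition), 9 (A/G, transition), 10 (T/G, transversion), 15 (A/C, transversion), 18 (C/T, transition), 20 (C/T, transition), 23 (G/A, transition), 29 (A/G, transition), 30 (G/C, transversion), 34 (G/T, transversion), 35 (T/C, transition), 36 (A/G, transition).
Of the 13 differences, 9 transitions and 4 transversions, so the answer is 9.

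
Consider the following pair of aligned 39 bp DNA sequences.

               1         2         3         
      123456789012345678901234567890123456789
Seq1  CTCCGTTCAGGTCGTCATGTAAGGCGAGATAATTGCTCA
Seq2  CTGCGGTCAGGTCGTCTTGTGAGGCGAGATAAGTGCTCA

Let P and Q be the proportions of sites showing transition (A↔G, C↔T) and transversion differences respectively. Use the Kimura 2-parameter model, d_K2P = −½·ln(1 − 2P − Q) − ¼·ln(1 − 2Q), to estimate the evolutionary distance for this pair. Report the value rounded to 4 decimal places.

0.1409

Differing sites — 3:C/G (Tv); 6:T/G (Tv); 17:A/T (Tv); 21:A/G (Ti); 33:T/G (Tv).
Of the 5 differences, 1 transition and 4 transversions over 39 sites: P = 1/39 = 0.025641, Q = 4/39 = 0.102564.
d = −0.5·ln(0.846154) − 0.25·ln(0.794872) = −0.5·(-0.167054) − 0.25·(-0.229574) = 0.1409.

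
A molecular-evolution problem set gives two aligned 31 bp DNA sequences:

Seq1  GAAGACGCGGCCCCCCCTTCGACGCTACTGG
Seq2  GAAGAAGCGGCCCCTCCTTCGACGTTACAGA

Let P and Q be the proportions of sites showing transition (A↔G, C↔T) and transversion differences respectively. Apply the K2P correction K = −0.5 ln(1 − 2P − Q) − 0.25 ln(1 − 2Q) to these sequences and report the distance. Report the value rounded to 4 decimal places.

Differing sites — 6:C/A (Tv); 15:C/T (Ti); 25:C/T (Ti); 29:T/A (Tv); 31:G/A (Ti).
Of the 5 differences, 3 transitions and 2 transversions over 31 sites: P = 3/31 = 0.096774, Q = 2/31 = 0.064516.
d = −0.5·ln(0.741936) − 0.25·ln(0.870968) = −0.5·(-0.298492) − 0.25·(-0.138150) = 0.1838.

0.1838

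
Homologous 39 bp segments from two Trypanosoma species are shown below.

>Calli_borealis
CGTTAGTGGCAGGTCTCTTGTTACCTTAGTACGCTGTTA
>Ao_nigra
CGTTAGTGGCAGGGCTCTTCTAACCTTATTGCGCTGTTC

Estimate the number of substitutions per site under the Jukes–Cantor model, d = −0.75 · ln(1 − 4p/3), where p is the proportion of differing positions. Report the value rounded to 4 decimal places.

Mismatches occur at site 14 (T↔G), site 20 (G↔C), site 22 (T↔A), site 29 (G↔T), site 31 (A↔G), site 39 (A↔C).
p = 6/39 = 0.153846.
d = −0.75 · ln(1 − (4/3)·0.153846) = −0.75 · ln(0.794872) = −0.75 · (-0.229574) = 0.1722.

0.1722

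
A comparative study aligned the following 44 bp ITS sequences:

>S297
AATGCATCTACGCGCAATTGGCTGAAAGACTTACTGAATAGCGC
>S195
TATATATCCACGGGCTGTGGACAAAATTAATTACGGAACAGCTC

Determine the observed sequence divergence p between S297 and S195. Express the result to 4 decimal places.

0.3864

The sequences differ at positions 1 (A/T), 4 (G/A), 5 (C/T), 9 (T/C), 13 (C/G), 16 (A/T), 17 (A/G), 19 (T/G), 21 (G/A), 23 (T/A), 24 (G/A), 27 (A/T), 28 (G/T), 30 (C/A), 35 (T/G), 39 (T/C), 43 (G/T).
There are 17 differences over 44 sites, so p = 17/44 = 0.3864.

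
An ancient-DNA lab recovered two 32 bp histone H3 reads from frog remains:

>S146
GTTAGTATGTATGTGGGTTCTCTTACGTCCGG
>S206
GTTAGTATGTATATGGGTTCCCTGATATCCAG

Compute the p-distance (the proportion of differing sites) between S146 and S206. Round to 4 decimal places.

0.1875

The sequences differ at positions 13 (G/A), 21 (T/C), 24 (T/G), 26 (C/T), 27 (G/A), 31 (G/A).
There are 6 differences over 32 sites, so p = 6/32 = 0.1875.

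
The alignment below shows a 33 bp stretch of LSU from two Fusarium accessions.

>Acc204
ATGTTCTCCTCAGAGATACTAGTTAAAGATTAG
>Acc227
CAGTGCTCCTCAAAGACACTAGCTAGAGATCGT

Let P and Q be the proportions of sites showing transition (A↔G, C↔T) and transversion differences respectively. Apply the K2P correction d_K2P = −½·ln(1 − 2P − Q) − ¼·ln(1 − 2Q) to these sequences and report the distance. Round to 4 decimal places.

0.4011

The sequences differ at positions 1 (A/C, transversion), 2 (T/A, transversion), 5 (T/G, transversion), 13 (G/A, transition), 17 (T/C, transition), 23 (T/C, transition), 26 (A/G, transition), 31 (T/C, transition), 32 (A/G, transition), 33 (G/T, transversion).
Of the 10 differences, 6 transitions and 4 transversions over 33 sites: P = 6/33 = 0.181818, Q = 4/33 = 0.121212.
d = −0.5·ln(0.515152) − 0.25·ln(0.757576) = −0.5·(-0.663293) − 0.25·(-0.277631) = 0.4011.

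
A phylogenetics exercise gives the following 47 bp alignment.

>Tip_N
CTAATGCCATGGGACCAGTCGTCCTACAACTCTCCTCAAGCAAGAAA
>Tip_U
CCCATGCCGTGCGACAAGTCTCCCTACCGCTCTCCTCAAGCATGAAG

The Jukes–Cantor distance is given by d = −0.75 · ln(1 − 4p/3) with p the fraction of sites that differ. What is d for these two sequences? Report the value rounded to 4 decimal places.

0.2805

Mismatches occur at site 2 (T→C), site 3 (A→C), site 9 (A→G), site 12 (G→C), site 16 (C→A), site 21 (G→T), site 22 (T→C), site 28 (A→C), site 29 (A→G), site 43 (A→T), site 47 (A→G).
p = 11/47 = 0.234043.
d = −0.75 · ln(1 − (4/3)·0.234043) = −0.75 · ln(0.687943) = −0.75 · (-0.374049) = 0.2805.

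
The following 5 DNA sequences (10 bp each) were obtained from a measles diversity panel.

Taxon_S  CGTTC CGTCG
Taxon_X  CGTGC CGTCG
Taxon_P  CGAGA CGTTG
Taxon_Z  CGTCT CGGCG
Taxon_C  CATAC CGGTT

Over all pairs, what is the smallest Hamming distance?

Pairwise Hamming distances:
  Taxon_S vs Taxon_X: 1
  Taxon_S vs Taxon_P: 4
  Taxon_S vs Taxon_Z: 3
  Taxon_S vs Taxon_C: 5
  Taxon_X vs Taxon_P: 3
  Taxon_X vs Taxon_Z: 3
  Taxon_X vs Taxon_C: 5
  Taxon_P vs Taxon_Z: 5
  Taxon_P vs Taxon_C: 6
  Taxon_Z vs Taxon_C: 5
The smallest is 1, between Taxon_S and Taxon_X.

1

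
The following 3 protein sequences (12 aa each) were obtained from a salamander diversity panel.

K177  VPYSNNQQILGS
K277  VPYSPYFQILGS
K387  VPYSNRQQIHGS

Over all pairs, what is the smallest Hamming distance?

Pairwise Hamming distances:
  K177 vs K277: 3
  K177 vs K387: 2
  K277 vs K387: 4
The smallest is 2, between K177 and K387.

2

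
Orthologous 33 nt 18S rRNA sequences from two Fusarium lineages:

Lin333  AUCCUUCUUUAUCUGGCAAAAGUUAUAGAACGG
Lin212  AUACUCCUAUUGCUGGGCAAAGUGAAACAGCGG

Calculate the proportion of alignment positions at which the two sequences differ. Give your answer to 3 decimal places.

The sequences differ at positions 3 (C/A), 6 (U/C), 9 (U/A), 11 (A/U), 12 (U/G), 17 (C/G), 18 (A/C), 24 (U/G), 26 (U/A), 28 (G/C), 30 (A/G).
There are 11 differences over 33 sites, so p = 11/33 = 0.333.

0.333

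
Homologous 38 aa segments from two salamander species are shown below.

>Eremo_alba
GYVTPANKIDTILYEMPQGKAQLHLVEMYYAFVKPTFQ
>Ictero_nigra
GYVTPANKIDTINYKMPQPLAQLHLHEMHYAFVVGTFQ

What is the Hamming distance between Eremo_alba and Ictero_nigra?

The sequences differ at positions 13 (L/N), 15 (E/K), 19 (G/P), 20 (K/L), 26 (V/H), 29 (Y/H), 34 (K/V), 35 (P/G).
That gives 8 mismatches out of 38 aligned sites, so the Hamming distance is 8.

8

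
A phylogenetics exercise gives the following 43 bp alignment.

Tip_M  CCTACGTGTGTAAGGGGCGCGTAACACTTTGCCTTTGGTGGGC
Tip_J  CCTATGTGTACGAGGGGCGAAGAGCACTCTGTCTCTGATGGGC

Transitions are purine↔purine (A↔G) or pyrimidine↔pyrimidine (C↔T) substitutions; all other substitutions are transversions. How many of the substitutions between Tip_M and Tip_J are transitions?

10

Mismatches occur at site 5 (C/T, transition), site 10 (G/A, transition), site 11 (T/C, transition), site 12 (A/G, transition), site 20 (C/A, transversion), site 21 (G/A, transition), site 22 (T/G, transversion), site 24 (A/G, transition), site 29 (T/C, transition), site 32 (C/T, transition), site 35 (T/C, transition), site 38 (G/A, transition).
Of the 12 differences, 10 transitions and 2 transversions, so the answer is 10.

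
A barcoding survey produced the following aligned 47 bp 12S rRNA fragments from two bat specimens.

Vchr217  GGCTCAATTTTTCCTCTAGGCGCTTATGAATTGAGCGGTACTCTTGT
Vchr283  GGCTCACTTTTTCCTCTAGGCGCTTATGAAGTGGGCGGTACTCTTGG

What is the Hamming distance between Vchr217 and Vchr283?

4

Mismatches occur at site 7 (A/C), site 31 (T/G), site 34 (A/G), site 47 (T/G).
That gives 4 mismatches out of 47 aligned sites, so the Hamming distance is 4.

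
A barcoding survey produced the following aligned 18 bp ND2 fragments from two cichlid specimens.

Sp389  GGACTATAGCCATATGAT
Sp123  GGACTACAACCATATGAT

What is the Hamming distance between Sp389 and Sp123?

2

Differing sites — 7:T/C; 9:G/A.
That gives 2 mismatches out of 18 aligned sites, so the Hamming distance is 2.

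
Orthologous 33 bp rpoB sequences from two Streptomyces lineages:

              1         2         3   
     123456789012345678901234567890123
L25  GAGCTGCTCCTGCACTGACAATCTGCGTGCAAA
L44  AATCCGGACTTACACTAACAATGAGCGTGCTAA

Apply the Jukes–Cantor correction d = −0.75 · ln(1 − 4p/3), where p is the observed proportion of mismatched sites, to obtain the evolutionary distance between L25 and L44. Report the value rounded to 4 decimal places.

The sequences differ at positions 1 (G/A), 3 (G/T), 5 (T/C), 7 (C/G), 8 (T/A), 10 (C/T), 12 (G/A), 17 (G/A), 23 (C/G), 24 (T/A), 31 (A/T).
p = 11/33 = 0.333333.
d = −0.75 · ln(1 − (4/3)·0.333333) = −0.75 · ln(0.555556) = −0.75 · (-0.587786) = 0.4408.

0.4408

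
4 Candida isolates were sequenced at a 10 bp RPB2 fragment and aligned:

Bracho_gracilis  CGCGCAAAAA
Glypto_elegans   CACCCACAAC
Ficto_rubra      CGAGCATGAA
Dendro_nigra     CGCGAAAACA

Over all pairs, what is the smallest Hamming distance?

Pairwise Hamming distances:
  Bracho_gracilis vs Glypto_elegans: 4
  Bracho_gracilis vs Ficto_rubra: 3
  Bracho_gracilis vs Dendro_nigra: 2
  Glypto_elegans vs Ficto_rubra: 6
  Glypto_elegans vs Dendro_nigra: 6
  Ficto_rubra vs Dendro_nigra: 5
The smallest is 2, between Bracho_gracilis and Dendro_nigra.

2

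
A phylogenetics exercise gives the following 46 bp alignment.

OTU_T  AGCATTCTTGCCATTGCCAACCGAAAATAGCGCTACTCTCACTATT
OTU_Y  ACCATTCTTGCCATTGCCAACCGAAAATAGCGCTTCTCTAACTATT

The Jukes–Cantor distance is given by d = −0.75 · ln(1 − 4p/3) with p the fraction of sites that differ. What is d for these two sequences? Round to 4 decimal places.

The sequences differ at positions 2 (G/C), 35 (A/T), 40 (C/A).
p = 3/46 = 0.065217.
d = −0.75 · ln(1 − (4/3)·0.065217) = −0.75 · ln(0.913044) = −0.75 · (-0.090971) = 0.0682.

0.0682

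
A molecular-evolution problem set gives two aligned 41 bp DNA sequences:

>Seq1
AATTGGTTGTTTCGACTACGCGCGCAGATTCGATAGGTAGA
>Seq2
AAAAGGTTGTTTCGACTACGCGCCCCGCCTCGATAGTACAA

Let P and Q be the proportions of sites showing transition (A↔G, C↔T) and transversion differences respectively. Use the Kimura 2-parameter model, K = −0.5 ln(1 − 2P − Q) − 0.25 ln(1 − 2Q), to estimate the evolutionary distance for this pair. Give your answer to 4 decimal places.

Differing sites — 3:T/A (Tv); 4:T/A (Tv); 24:G/C (Tv); 26:A/C (Tv); 28:A/C (Tv); 29:T/C (Ti); 37:G/T (Tv); 38:T/A (Tv); 39:A/C (Tv); 40:G/A (Ti).
Of the 10 differences, 2 transitions and 8 transversions over 41 sites: P = 2/41 = 0.048780, Q = 8/41 = 0.195122.
d = −0.5·ln(0.707318) − 0.25·ln(0.609756) = −0.5·(-0.346275) − 0.25·(-0.494696) = 0.2968.

0.2968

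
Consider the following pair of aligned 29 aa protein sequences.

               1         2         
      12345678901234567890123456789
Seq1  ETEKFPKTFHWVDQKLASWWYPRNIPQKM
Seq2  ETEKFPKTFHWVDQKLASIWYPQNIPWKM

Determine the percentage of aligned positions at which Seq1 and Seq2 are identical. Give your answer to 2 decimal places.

89.66%

Mismatches occur at site 19 (W→I), site 23 (R→Q), site 27 (Q→W).
26 of the 29 sites match, so the percent identity is 26/29 × 100 = 89.66%.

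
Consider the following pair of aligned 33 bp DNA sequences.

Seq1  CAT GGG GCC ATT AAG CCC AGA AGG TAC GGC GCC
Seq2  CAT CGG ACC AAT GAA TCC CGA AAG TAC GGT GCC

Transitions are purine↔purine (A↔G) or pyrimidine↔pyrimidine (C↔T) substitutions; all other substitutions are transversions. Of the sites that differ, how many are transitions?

6

Differing sites — 4:G/C (Tv); 7:G/A (Ti); 11:T/A (Tv); 13:A/G (Ti); 15:G/A (Ti); 16:C/T (Ti); 19:A/C (Tv); 23:G/A (Ti); 30:C/T (Ti).
Of the 9 differences, 6 transitions and 3 transversions, so the answer is 6.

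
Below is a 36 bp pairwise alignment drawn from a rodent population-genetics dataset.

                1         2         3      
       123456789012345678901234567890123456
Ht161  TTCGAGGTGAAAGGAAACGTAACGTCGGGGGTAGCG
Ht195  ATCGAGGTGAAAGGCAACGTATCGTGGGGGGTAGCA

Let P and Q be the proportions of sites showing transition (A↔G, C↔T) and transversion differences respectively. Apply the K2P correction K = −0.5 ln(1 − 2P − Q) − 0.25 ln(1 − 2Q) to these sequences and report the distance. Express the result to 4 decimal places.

0.1540

The sequences differ at positions 1 (T/A, transversion), 15 (A/C, transversion), 22 (A/T, transversion), 26 (C/G, transversion), 36 (G/A, transition).
Of the 5 differences, 1 transition and 4 transversions over 36 sites: P = 1/36 = 0.027778, Q = 4/36 = 0.111111.
d = −0.5·ln(0.833333) − 0.25·ln(0.777778) = −0.5·(-0.182322) − 0.25·(-0.251314) = 0.1540.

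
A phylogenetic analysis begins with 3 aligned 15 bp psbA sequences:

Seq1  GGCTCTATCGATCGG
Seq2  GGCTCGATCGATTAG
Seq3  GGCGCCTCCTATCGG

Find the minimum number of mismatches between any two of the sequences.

Pairwise Hamming distances:
  Seq1 vs Seq2: 3
  Seq1 vs Seq3: 5
  Seq2 vs Seq3: 7
The smallest is 3, between Seq1 and Seq2.

3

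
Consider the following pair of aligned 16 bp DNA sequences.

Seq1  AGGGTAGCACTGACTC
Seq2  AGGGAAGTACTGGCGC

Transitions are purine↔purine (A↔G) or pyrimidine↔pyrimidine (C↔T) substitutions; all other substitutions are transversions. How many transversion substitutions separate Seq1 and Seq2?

Mismatches occur at site 5 (T→A, transversion), site 8 (C→T, transition), site 13 (A→G, transition), site 15 (T→G, transversion).
Of the 4 differences, 2 transitions and 2 transversions, so the answer is 2.

2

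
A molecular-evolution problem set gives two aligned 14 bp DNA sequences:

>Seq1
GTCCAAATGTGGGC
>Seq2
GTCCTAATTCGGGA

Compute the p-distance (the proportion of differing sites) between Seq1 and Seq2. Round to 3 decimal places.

Mismatches occur at site 5 (A/T), site 9 (G/T), site 10 (T/C), site 14 (C/A).
There are 4 differences over 14 sites, so p = 4/14 = 0.286.

0.286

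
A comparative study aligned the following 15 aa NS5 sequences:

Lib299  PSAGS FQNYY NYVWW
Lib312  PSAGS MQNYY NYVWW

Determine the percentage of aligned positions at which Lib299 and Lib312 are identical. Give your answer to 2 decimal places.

Differing sites — 6:F/M.
14 of the 15 sites match, so the percent identity is 14/15 × 100 = 93.33%.

93.33%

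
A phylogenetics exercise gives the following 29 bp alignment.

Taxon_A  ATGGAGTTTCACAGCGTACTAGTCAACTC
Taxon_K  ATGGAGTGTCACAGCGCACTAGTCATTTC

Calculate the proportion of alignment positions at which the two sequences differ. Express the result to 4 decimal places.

Differing sites — 8:T/G; 17:T/C; 26:A/T; 27:C/T.
There are 4 differences over 29 sites, so p = 4/29 = 0.1379.

0.1379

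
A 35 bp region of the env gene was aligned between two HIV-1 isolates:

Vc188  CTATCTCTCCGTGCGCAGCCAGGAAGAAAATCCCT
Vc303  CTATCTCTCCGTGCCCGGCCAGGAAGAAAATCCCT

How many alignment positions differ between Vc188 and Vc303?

The sequences differ at positions 15 (G/C), 17 (A/G).
That gives 2 mismatches out of 35 aligned sites, so the Hamming distance is 2.

2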